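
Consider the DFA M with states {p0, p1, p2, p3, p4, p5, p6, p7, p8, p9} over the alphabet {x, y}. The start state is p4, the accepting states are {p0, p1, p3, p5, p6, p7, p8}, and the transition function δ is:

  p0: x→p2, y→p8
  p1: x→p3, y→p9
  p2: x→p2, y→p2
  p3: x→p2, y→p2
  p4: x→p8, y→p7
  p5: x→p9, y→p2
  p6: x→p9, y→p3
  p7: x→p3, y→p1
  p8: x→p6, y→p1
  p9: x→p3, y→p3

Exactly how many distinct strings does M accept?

The useful subgraph on states {p1, p3, p4, p6, p7, p8, p9} is acyclic, so L(M) is finite; the longest accepting path visits 5 useful states, giving maximum string length 4.
Counting accepting paths from p4 by length: 2 of length 1, 4 of length 2, 3 of length 3, 6 of length 4. Total 15.

15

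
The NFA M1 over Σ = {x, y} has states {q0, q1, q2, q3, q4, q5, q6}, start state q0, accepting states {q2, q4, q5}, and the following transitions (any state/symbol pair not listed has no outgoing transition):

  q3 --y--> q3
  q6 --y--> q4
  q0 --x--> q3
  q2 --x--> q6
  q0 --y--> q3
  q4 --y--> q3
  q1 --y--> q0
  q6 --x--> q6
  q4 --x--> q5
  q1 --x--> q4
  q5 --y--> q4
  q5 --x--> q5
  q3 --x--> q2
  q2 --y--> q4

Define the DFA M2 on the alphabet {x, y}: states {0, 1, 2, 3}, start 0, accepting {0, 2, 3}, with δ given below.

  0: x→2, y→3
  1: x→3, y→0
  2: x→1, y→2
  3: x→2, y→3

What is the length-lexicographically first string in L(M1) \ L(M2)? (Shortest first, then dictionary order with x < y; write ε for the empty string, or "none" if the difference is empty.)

The string xx is accepted by M1 but not by M2.
No shorter string lies in the difference, and xx is the lexicographically first length-2 string in L(M1) \ L(M2).

xx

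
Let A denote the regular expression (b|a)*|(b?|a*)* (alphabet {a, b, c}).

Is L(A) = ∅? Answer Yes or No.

The empty string ε matches the expression, so it belongs to L(A).
Since L(A) contains at least one string, it is not empty.

No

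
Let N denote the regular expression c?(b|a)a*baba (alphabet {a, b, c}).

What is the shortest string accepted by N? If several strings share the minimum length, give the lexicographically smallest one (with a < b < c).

By inspection of the expression, no string of length less than 5 matches, and ababa is the lexicographically first match of length 5.

ababa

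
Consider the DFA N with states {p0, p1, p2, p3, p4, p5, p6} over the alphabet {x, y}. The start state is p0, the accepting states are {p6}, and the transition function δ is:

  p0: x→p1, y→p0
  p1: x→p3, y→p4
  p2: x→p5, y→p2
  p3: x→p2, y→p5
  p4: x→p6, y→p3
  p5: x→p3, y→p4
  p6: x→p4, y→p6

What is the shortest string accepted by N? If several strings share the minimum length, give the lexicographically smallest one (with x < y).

xyx

A breadth-first search from p0 reaches an accepting state first via the path p0 → p1 → p4 → p6 on input xyx.
No string of length < 3 is accepted (BFS exhausts all shorter strings without reaching an accepting state), and xyx is the lexicographically least accepting string of length 3.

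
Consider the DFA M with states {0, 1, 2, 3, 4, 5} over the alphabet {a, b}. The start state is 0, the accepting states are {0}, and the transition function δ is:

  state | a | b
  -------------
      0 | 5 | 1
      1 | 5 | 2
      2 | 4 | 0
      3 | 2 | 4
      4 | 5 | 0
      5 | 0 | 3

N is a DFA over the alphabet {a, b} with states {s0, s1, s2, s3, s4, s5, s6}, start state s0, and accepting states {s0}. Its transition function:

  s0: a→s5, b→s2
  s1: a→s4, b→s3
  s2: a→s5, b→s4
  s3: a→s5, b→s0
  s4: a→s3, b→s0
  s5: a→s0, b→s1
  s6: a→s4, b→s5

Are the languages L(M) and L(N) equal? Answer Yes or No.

Exploring the product automaton M × N from the start pair (0, s0), following both machines on each input symbol, reaches 6 state pairs: (0, s0), (5, s5), (1, s2), (3, s1), (2, s4), (4, s3).
M accepts in {0} and N accepts in {s0}. In every reachable pair the two components are either both accepting — (0, s0) — or both non-accepting, so no string is accepted by exactly one of the machines: L(M) \ L(N) and L(N) \ L(M) are both empty.
Hence every string is accepted by M iff it is accepted by N, and the two languages coincide.

Yes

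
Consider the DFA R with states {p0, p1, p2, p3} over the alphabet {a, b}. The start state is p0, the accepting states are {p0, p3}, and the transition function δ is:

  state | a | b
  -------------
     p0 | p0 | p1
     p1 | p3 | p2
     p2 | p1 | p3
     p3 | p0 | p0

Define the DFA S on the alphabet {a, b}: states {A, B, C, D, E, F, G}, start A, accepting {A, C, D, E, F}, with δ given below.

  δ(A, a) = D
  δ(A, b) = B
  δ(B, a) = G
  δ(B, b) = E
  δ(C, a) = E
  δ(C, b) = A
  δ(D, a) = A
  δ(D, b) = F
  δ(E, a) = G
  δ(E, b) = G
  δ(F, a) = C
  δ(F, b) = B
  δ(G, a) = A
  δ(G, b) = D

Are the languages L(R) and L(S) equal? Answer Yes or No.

The string ba is accepted by R but rejected by S.
So L(R) ≠ L(S).

No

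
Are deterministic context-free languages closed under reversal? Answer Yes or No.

No

L = {c bⁿaⁿ : n≥0} ∪ {d b²ⁿaⁿ : n≥0} is a DCFL: the first symbol tells a deterministic PDA whether to pop one or two b's per a. Its reversal Lᴿ = {aⁿbⁿ c : n≥0} ∪ {aⁿb²ⁿ d : n≥0} is not. DCFLs are closed under right quotient by regular languages, and Lᴿ/{c, d} = {aⁿbⁿ : n≥0} ∪ {aⁿb²ⁿ : n≥0} — the standard context-free language accepted by no deterministic PDA (intuitively the machine would have to commit to a b-to-a ratio before the distinguishing marker arrives; formally, a DPDA for it would have a single run on aⁿb²ⁿ, accepting after the prefix aⁿbⁿ and accepting again after n more b's; an ordinary PDA that simulates it on a's and b's and, at any moment when it is accepting, may switch to reading only a fresh letter e while feeding each e to the simulation as a b, would accept aⁱbʲeᵏ (k≥1) exactly when both aⁱbʲ and aⁱbʲ⁺ᵏ are in the language, i.e. its language intersected with the regular set a*b*e⁺ would be exactly {aⁿbⁿeⁿ : n≥1} — impossible, since context-free languages are closed under intersection with regular sets and {aⁿbⁿeⁿ} is not context-free). So Lᴿ cannot be a DCFL.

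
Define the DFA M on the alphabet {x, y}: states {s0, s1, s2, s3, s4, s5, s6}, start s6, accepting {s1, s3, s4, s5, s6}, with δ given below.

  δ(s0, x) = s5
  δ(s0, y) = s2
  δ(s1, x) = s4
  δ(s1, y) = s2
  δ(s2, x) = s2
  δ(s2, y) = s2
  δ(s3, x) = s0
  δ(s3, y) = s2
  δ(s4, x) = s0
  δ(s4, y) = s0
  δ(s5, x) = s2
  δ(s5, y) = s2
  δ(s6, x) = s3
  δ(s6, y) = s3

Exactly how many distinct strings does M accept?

The useful subgraph on states {s0, s3, s5, s6} is acyclic, so L(M) is finite; the longest accepting path visits 4 useful states, giving maximum string length 3.
Counting accepting paths from s6 by length: 1 of length 0, 2 of length 1, 2 of length 3. Total 5.

5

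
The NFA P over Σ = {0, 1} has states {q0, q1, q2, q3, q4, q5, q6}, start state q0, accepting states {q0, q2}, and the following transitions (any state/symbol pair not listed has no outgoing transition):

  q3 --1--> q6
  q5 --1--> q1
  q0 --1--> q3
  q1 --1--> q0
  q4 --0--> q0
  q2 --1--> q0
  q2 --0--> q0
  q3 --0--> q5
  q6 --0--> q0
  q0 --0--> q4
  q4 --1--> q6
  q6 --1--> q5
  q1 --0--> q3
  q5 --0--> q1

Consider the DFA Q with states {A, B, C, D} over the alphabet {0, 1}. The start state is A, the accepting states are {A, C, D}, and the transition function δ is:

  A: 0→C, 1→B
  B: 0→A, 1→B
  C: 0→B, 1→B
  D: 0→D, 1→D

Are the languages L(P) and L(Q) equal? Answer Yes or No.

The string 00 is accepted by P but rejected by Q.
So L(P) ≠ L(Q).

No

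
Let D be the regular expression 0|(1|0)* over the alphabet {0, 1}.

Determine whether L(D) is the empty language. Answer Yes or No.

No

The empty string ε matches the expression, so it belongs to L(D).
Since L(D) contains at least one string, it is not empty.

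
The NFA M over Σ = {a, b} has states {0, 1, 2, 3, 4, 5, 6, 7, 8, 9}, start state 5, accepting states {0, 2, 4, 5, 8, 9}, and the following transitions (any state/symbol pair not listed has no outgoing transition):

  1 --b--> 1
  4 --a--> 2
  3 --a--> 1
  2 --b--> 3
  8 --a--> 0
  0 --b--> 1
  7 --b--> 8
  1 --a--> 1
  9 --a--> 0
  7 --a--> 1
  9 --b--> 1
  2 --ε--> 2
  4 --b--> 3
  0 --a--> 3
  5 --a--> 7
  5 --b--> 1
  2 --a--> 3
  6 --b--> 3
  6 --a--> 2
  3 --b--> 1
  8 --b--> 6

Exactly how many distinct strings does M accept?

The useful subgraph on states {0, 2, 5, 6, 7, 8} is acyclic, so L(M) is finite; the longest accepting path visits 5 useful states, giving maximum string length 4.
Counting accepting paths from 5 by length: 1 of length 0, 1 of length 2, 1 of length 3, 1 of length 4. Total 4.

4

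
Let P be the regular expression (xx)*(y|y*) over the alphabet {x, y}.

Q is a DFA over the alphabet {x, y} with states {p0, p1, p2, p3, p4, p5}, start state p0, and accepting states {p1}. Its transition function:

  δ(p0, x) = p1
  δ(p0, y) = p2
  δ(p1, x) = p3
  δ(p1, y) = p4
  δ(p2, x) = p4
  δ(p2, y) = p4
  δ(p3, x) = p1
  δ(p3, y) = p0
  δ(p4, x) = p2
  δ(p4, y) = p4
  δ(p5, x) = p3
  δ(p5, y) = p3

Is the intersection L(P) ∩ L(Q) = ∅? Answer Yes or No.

Yes

Converting the expression P to a DFA (subset construction, then merging equivalent states) gives the minimal DFA with states {r0, r1, r2, r3}, start state r0, accepting states {r0, r2} and transitions r0: x→r1, y→r2; r1: x→r0, y→r3; r2: x→r3, y→r2; r3: x→r3, y→r3.
Exploring the product automaton P × Q from the start pair (r0, p0), following both machines on each input symbol, reaches 11 state pairs: (r0, p0), (r1, p1), (r2, p2), (r0, p3), (r3, p4), (r2, p4), (r2, p0), (r3, p2), (r3, p1), (r3, p3), (r3, p0).
P accepts in {r0, r2} and Q accepts in {p1}; no reachable pair has both components accepting, so no string drives both machines to acceptance simultaneously and L(P) ∩ L(Q) = ∅.
So no string is accepted by both, and the intersection is empty.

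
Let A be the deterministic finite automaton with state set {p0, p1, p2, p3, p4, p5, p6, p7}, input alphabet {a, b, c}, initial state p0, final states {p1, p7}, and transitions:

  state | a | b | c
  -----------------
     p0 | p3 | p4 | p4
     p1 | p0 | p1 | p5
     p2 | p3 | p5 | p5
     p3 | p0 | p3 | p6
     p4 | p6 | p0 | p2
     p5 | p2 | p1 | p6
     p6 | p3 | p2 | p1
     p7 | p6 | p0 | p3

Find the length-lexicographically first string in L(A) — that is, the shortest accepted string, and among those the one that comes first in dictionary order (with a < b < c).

acc

A breadth-first search from p0 reaches an accepting state first via the path p0 → p3 → p6 → p1 on input acc.
No string of length < 3 is accepted (BFS exhausts all shorter strings without reaching an accepting state), and acc is the lexicographically least accepting string of length 3.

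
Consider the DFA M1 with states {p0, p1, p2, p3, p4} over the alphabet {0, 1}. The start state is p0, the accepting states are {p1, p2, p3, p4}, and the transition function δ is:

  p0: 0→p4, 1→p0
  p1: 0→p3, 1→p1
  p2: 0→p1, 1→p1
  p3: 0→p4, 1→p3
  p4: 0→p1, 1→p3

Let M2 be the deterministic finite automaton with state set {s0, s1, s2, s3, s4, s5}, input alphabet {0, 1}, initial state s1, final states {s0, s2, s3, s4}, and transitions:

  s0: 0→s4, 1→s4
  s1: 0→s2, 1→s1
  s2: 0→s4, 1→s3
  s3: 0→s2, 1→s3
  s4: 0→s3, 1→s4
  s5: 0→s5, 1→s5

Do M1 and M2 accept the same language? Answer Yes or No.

Yes

Exploring the product automaton M1 × M2 from the start pair (p0, s1), following both machines on each input symbol, reaches 4 state pairs: (p0, s1), (p4, s2), (p1, s4), (p3, s3).
M1 accepts in {p1, p2, p3, p4} and M2 accepts in {s0, s2, s3, s4}. In every reachable pair the two components are either both accepting — (p4, s2), (p1, s4), (p3, s3) — or both non-accepting, so no string is accepted by exactly one of the machines: L(M1) \ L(M2) and L(M2) \ L(M1) are both empty.
Hence every string is accepted by M1 iff it is accepted by M2, and the two languages coincide.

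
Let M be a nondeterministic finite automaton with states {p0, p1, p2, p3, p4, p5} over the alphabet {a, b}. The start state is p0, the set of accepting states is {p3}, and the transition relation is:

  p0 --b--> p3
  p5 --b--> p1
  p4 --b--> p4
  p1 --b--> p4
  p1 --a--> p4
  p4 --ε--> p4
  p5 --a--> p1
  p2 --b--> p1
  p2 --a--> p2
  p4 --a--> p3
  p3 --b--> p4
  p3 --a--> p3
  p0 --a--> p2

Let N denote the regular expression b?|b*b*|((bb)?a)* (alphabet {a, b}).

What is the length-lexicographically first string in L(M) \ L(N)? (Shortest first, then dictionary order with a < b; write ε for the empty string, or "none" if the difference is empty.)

ba

The string ba is accepted by M but not by N.
No shorter string lies in the difference, and ba is the lexicographically first length-2 string in L(M) \ L(N).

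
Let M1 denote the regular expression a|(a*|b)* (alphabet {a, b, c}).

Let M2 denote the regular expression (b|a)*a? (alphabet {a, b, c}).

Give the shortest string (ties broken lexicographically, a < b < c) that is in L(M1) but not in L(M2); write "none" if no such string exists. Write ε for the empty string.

Converting the expression M1 to a DFA (subset construction, then merging equivalent states) gives the minimal DFA with states {r0, r1}, start state r0, accepting states {r0} and transitions r0: a→r0, b→r0, c→r1; r1: a→r1, b→r1, c→r1.
Converting the expression M2 to a DFA (subset construction, then merging equivalent states) gives the minimal DFA with states {t0, t1}, start state t0, accepting states {t0} and transitions t0: a→t0, b→t0, c→t1; t1: a→t1, b→t1, c→t1.
Exploring the product automaton M1 × M2 from the start pair (r0, t0), following both machines on each input symbol, reaches 2 state pairs: (r0, t0), (r1, t1).
M1 accepts in {r0} and M2 accepts in {t0}. The reachable pairs whose M1-component is accepting are (r0, t0); in each of them the M2-component is accepting too, so the product for L(M1) \ L(M2) (M1-component accepting, M2-component rejecting) has no reachable accepting pair and the difference is empty.
So every string accepted by M1 is also accepted by M2: L(M1) \ L(M2) = ∅ and there is no such string.

none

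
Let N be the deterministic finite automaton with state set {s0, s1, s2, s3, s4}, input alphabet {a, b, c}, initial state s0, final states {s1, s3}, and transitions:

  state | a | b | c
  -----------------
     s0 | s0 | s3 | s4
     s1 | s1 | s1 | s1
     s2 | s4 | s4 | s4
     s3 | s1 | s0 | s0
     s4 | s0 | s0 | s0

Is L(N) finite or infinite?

State s0 is reachable from the start and can reach an accepting state, and it lies on the cycle s0 → s0.
Traversing that cycle any number of times yields accepted strings of unbounded length, so the language is infinite.

infinite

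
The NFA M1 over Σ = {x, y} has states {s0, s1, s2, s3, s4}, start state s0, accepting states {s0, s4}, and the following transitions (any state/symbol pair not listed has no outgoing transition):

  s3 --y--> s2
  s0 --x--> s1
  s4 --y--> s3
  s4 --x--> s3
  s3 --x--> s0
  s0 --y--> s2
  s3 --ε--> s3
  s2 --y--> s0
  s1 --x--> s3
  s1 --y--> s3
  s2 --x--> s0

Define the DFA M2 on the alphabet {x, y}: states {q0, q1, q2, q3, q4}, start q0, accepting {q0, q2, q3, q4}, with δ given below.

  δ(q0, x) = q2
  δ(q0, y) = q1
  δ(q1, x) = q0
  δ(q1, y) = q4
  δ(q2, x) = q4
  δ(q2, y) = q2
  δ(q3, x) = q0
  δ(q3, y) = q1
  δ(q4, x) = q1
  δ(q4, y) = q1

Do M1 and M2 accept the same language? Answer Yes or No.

No

The string xxx is accepted by M1 but rejected by M2.
So L(M1) ≠ L(M2).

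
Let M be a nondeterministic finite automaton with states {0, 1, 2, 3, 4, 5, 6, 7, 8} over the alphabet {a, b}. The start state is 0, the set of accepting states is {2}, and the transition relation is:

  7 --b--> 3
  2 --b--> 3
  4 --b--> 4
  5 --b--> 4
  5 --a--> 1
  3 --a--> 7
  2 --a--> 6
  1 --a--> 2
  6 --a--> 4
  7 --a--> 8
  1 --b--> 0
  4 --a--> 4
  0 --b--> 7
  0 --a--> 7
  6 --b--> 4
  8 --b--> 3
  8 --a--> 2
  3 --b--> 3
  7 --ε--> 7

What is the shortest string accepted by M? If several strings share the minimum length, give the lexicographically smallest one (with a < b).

aaa

A breadth-first search from 0 reaches an accepting state first via the path 0 → 7 → 8 → 2 on input aaa.
No string of length < 3 is accepted (BFS exhausts all shorter strings without reaching an accepting state), and aaa is the lexicographically least accepting string of length 3.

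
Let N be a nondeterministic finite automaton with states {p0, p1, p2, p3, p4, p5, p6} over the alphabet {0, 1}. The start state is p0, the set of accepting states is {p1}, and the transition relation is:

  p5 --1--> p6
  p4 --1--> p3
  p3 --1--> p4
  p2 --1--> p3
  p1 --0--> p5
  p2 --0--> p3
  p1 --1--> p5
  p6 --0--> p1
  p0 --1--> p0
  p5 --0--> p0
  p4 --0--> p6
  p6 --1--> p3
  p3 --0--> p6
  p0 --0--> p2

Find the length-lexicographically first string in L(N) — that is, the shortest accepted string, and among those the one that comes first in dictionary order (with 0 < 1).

A breadth-first search from p0 reaches an accepting state first via the path p0 → p2 → p3 → p6 → p1 on input 0000.
No string of length < 4 is accepted (BFS exhausts all shorter strings without reaching an accepting state), and 0000 is the lexicographically least accepting string of length 4.

0000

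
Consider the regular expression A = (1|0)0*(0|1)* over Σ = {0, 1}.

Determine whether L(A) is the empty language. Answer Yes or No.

The string 0 matches the expression, so it belongs to L(A).
Since L(A) contains at least one string, it is not empty.

No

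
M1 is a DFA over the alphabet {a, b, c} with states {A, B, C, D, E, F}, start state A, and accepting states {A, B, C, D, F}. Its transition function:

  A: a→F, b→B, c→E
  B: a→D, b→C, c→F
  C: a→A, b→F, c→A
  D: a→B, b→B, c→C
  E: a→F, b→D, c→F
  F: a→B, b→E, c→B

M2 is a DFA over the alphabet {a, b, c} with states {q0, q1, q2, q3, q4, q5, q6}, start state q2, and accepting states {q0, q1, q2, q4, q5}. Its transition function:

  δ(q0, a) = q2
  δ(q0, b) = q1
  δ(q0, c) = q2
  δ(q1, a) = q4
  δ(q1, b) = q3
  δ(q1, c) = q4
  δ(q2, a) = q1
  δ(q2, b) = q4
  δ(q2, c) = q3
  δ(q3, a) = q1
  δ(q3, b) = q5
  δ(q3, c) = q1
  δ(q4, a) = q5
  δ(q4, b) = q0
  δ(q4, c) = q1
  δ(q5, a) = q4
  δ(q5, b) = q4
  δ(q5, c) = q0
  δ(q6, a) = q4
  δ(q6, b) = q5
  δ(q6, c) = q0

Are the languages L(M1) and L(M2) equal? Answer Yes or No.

Yes

Exploring the product automaton M1 × M2 from the start pair (A, q2), following both machines on each input symbol, reaches 6 state pairs: (A, q2), (F, q1), (B, q4), (E, q3), (D, q5), (C, q0).
M1 accepts in {A, B, C, D, F} and M2 accepts in {q0, q1, q2, q4, q5}. In every reachable pair the two components are either both accepting — (A, q2), (F, q1), (B, q4), (D, q5), (C, q0) — or both non-accepting, so no string is accepted by exactly one of the machines: L(M1) \ L(M2) and L(M2) \ L(M1) are both empty.
Hence every string is accepted by M1 iff it is accepted by M2, and the two languages coincide.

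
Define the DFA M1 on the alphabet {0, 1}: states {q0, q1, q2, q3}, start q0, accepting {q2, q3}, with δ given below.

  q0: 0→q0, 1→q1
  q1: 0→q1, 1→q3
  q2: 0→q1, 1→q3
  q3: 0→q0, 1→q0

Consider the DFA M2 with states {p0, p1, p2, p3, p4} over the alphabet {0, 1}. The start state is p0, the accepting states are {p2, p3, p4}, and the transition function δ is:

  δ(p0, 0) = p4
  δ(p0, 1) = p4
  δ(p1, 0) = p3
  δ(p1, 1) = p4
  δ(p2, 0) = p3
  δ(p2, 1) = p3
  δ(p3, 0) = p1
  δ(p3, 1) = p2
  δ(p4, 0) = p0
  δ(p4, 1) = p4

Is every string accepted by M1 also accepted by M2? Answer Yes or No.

Yes

Exploring the product automaton M1 × M2 from the start pair (q0, p0), following both machines on each input symbol, reaches 5 state pairs: (q0, p0), (q0, p4), (q1, p4), (q1, p0), (q3, p4).
M1 accepts in {q2, q3} and M2 accepts in {p2, p3, p4}. The reachable pairs whose M1-component is accepting are (q3, p4); in each of them the M2-component is accepting too, so the product for L(M1) \ L(M2) (M1-component accepting, M2-component rejecting) has no reachable accepting pair and the difference is empty.
Hence every string in L(M1) is also in L(M2).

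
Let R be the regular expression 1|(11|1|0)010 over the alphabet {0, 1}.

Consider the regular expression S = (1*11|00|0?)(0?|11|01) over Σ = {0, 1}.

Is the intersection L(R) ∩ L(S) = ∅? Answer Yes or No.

Yes

Converting the expression R to a DFA (subset construction, then merging equivalent states) gives the minimal DFA with states {r0, r1, r2, r3, r4, r5, r6}, start state r0, accepting states {r2, r6} and transitions r0: 0→r1, 1→r2; r1: 0→r3, 1→r4; r2: 0→r3, 1→r1; r3: 0→r4, 1→r5; r4: 0→r4, 1→r4; r5: 0→r6, 1→r4; r6: 0→r4, 1→r4.
Converting the expression S to a DFA (subset construction, then merging equivalent states) gives the minimal DFA with states {s0, s1, s2, s3, s4, s5, s6, s7}, start state s0, accepting states {s0, s1, s3, s4, s6, s7} and transitions s0: 0→s1, 1→s2; s1: 0→s3, 1→s4; s2: 0→s5, 1→s6; s3: 0→s4, 1→s4; s4: 0→s5, 1→s7; s5: 0→s5, 1→s5; s6: 0→s4, 1→s6; s7: 0→s5, 1→s5.
Exploring the product automaton R × S from the start pair (r0, s0), following both machines on each input symbol, reaches 15 state pairs: (r0, s0), (r1, s1), (r2, s2), (r3, s3), (r4, s4), (r3, s5), (r1, s6), (r5, s4), (r4, s5), (r4, s7), (r5, s5), (r3, s4), (r4, s6), (r6, s5), (r5, s7).
R accepts in {r2, r6} and S accepts in {s0, s1, s3, s4, s6, s7}; no reachable pair has both components accepting, so no string drives both machines to acceptance simultaneously and L(R) ∩ L(S) = ∅.
So no string is accepted by both, and the intersection is empty.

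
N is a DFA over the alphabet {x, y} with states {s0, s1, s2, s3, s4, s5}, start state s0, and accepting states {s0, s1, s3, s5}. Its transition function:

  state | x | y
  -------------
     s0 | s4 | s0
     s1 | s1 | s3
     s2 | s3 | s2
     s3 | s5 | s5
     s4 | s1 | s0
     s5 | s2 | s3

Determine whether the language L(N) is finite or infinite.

State s0 is reachable from the start and can reach an accepting state, and it lies on the cycle s0 → s0.
Traversing that cycle any number of times yields accepted strings of unbounded length, so the language is infinite.

infinite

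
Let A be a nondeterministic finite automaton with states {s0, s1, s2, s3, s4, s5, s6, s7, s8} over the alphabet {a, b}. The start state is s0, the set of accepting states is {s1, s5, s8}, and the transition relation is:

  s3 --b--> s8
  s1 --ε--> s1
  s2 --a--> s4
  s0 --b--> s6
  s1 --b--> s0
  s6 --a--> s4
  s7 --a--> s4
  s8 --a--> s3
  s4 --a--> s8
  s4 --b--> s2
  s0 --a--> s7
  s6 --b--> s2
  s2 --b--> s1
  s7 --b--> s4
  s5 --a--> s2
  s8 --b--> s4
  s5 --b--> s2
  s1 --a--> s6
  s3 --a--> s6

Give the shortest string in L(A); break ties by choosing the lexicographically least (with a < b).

A breadth-first search from s0 reaches an accepting state first via the path s0 → s7 → s4 → s8 on input aaa.
No string of length < 3 is accepted (BFS exhausts all shorter strings without reaching an accepting state), and aaa is the lexicographically least accepting string of length 3.

aaa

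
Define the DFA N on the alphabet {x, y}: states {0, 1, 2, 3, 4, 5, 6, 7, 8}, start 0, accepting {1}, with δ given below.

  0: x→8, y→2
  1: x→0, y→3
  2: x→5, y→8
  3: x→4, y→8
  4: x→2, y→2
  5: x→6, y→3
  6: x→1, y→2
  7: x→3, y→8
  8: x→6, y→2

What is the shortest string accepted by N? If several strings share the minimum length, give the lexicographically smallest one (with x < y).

xxx

A breadth-first search from 0 reaches an accepting state first via the path 0 → 8 → 6 → 1 on input xxx.
No string of length < 3 is accepted (BFS exhausts all shorter strings without reaching an accepting state), and xxx is the lexicographically least accepting string of length 3.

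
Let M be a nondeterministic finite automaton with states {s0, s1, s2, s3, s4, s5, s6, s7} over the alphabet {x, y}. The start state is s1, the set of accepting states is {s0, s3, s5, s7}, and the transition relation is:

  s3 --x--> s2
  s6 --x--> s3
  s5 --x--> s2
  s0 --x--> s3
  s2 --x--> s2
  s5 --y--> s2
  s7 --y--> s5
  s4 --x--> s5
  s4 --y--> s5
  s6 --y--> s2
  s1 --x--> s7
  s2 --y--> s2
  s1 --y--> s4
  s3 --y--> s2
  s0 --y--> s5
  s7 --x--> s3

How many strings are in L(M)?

The useful subgraph on states {s1, s3, s4, s5, s7} is acyclic, so L(M) is finite; the longest accepting path visits 3 useful states, giving maximum string length 2.
Counting accepting paths from s1 by length: 1 of length 1, 4 of length 2. Total 5.

5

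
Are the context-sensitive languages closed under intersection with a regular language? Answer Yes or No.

Every regular language is context-sensitive, and context-sensitive languages are closed under intersection (an LBA runs the DFA check and then the LBA for L on the same linear tape).
So the context-sensitive languages are closed under intersection with a regular language.

Yes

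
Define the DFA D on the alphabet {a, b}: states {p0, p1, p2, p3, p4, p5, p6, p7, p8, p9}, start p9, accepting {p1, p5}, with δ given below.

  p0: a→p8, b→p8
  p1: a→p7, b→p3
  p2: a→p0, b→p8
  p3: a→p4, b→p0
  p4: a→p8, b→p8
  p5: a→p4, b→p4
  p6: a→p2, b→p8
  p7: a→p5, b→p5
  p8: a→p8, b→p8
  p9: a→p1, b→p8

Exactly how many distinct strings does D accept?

3

The useful subgraph on states {p1, p5, p7, p9} is acyclic, so L(D) is finite; the longest accepting path visits 4 useful states, giving maximum string length 3.
Counting accepting paths from p9 by length: 1 of length 1, 2 of length 3. Total 3.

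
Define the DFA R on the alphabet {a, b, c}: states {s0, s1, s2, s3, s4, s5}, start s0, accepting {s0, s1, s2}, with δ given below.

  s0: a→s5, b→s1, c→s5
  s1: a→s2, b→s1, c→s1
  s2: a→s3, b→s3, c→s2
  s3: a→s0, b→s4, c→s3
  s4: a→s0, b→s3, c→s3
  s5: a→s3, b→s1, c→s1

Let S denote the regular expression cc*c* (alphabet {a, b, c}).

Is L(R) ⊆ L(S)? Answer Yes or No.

No

The empty string ε is in L(R) but not in L(S).
So L(R) ⊄ L(S).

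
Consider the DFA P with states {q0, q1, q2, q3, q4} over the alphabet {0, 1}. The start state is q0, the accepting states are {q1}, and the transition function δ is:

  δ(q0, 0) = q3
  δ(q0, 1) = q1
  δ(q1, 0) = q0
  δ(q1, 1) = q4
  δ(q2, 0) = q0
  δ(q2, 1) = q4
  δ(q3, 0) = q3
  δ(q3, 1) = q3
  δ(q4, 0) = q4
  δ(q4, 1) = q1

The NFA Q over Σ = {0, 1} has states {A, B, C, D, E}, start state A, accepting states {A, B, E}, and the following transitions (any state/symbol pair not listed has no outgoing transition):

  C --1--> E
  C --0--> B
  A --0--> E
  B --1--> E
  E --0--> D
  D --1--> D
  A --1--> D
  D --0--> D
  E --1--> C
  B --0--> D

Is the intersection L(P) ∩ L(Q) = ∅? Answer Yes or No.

Yes

Exploring the product automaton P × Q from the start pair (q0, A), following both machines on each input symbol, reaches 8 state pairs: (q0, A), (q3, E), (q1, D), (q3, D), (q3, C), (q0, D), (q4, D), (q3, B).
P accepts in {q1} and Q accepts in {A, B, E}; no reachable pair has both components accepting, so no string drives both machines to acceptance simultaneously and L(P) ∩ L(Q) = ∅.
So no string is accepted by both, and the intersection is empty.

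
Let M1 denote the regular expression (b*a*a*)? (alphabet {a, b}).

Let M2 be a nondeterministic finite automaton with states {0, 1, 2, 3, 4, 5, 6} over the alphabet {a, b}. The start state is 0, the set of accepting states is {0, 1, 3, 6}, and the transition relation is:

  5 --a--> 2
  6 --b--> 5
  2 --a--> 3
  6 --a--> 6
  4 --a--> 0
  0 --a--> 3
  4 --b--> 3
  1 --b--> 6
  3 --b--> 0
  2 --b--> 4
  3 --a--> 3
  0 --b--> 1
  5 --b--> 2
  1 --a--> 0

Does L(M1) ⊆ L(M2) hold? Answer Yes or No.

No

The string bbb is in L(M1) but not in L(M2).
So L(M1) ⊄ L(M2).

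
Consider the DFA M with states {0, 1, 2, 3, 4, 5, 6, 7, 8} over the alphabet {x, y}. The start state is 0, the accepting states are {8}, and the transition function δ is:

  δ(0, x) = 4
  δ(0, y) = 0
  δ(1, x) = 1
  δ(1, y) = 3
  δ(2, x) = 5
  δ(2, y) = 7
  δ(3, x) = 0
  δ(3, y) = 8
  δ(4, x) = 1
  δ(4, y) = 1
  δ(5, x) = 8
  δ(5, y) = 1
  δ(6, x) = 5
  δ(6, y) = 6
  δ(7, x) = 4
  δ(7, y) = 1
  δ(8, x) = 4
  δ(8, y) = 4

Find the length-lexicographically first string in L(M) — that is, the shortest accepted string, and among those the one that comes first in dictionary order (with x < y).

A breadth-first search from 0 reaches an accepting state first via the path 0 → 4 → 1 → 3 → 8 on input xxyy.
No string of length < 4 is accepted (BFS exhausts all shorter strings without reaching an accepting state), and xxyy is the lexicographically least accepting string of length 4.

xxyy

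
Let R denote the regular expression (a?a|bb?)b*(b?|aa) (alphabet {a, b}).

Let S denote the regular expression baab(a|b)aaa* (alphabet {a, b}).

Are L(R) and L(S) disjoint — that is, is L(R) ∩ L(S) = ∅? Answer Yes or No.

Yes

Converting the expression R to a DFA (subset construction, then merging equivalent states) gives the minimal DFA with states {r0, r1, r2, r3, r4, r5, r6, r7}, start state r0, accepting states {r1, r2, r3, r5, r6} and transitions r0: a→r1, b→r2; r1: a→r3, b→r2; r2: a→r4, b→r2; r3: a→r5, b→r2; r4: a→r6, b→r7; r5: a→r6, b→r7; r6: a→r7, b→r7; r7: a→r7, b→r7.
Converting the expression S to a DFA (subset construction, then merging equivalent states) gives the minimal DFA with states {s0, s1, s2, s3, s4, s5, s6, s7, s8}, start state s0, accepting states {s8} and transitions s0: a→s1, b→s2; s1: a→s1, b→s1; s2: a→s3, b→s1; s3: a→s4, b→s1; s4: a→s1, b→s5; s5: a→s6, b→s6; s6: a→s7, b→s1; s7: a→s8, b→s1; s8: a→s8, b→s1.
Exploring the product automaton R × S from the start pair (r0, s0), following both machines on each input symbol, reaches 15 state pairs: (r0, s0), (r1, s1), (r2, s2), (r3, s1), (r2, s1), (r4, s3), (r5, s1), (r4, s1), (r6, s4), (r7, s1), (r6, s1), (r7, s5), (r7, s6), (r7, s7), (r7, s8).
R accepts in {r1, r2, r3, r5, r6} and S accepts in {s8}; no reachable pair has both components accepting, so no string drives both machines to acceptance simultaneously and L(R) ∩ L(S) = ∅.
So no string is accepted by both, and the intersection is empty.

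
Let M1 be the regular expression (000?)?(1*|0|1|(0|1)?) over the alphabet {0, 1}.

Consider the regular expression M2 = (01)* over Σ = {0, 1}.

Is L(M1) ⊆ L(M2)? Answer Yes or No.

The string 0 is in L(M1) but not in L(M2).
So L(M1) ⊄ L(M2).

No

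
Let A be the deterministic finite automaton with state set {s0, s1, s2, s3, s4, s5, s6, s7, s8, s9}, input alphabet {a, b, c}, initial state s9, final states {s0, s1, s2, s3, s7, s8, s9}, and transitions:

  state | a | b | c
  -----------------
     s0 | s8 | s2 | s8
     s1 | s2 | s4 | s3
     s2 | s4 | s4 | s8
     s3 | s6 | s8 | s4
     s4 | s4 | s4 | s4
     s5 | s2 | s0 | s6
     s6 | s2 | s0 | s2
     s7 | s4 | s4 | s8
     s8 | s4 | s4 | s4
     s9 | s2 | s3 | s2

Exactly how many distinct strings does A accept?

16

The useful subgraph on states {s0, s2, s3, s6, s8, s9} is acyclic, so L(A) is finite; the longest accepting path visits 6 useful states, giving maximum string length 5.
Counting accepting paths from s9 by length: 1 of length 0, 3 of length 1, 3 of length 2, 3 of length 3, 5 of length 4, 1 of length 5. Total 16.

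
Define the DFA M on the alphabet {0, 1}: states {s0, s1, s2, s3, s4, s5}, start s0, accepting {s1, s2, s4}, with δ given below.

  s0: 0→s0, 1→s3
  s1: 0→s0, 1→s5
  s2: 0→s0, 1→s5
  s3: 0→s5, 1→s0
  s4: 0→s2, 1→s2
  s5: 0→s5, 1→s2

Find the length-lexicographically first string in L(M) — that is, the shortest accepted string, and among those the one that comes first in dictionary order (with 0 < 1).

101

A breadth-first search from s0 reaches an accepting state first via the path s0 → s3 → s5 → s2 on input 101.
No string of length < 3 is accepted (BFS exhausts all shorter strings without reaching an accepting state), and 101 is the lexicographically least accepting string of length 3.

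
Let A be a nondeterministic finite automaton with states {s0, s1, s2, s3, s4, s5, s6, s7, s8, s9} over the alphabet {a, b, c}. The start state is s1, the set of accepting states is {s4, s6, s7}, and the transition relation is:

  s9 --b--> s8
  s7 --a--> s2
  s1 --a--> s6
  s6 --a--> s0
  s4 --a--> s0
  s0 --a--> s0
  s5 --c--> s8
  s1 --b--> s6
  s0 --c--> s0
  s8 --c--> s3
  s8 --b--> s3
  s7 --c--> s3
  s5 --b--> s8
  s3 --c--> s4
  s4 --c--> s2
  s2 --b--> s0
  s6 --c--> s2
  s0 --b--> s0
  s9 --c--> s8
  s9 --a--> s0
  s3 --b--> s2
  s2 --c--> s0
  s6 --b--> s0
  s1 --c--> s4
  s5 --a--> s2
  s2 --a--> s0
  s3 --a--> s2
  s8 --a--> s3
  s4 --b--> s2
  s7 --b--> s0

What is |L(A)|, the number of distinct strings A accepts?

The useful subgraph on states {s1, s4, s6} is acyclic, so L(A) is finite; the longest accepting path visits 2 useful states, giving maximum string length 1.
Counting accepting paths from s1 by length: 3 of length 1. Total 3.

3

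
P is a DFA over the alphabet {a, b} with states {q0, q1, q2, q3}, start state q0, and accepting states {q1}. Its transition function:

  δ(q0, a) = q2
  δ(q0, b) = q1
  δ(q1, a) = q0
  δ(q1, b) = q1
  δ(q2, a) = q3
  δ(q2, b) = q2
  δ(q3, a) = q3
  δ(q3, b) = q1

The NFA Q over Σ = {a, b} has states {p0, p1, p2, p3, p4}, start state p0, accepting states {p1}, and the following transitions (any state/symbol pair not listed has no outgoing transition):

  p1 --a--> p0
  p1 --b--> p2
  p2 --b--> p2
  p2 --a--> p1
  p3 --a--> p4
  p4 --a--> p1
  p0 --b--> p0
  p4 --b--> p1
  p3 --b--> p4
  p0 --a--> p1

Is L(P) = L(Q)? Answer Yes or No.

No

The string b is accepted by P but rejected by Q.
So L(P) ≠ L(Q).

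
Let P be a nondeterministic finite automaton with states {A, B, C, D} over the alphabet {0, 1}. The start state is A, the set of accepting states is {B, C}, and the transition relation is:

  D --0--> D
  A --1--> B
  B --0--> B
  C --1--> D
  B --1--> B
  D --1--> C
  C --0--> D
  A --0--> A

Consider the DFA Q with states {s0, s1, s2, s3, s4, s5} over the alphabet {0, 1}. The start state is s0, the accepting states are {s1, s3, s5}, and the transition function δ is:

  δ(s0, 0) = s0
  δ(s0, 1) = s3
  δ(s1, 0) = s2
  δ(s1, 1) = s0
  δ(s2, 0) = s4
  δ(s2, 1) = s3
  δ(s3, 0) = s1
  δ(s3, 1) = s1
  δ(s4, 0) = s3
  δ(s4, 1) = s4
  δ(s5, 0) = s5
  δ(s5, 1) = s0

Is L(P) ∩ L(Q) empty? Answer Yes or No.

No

The string 1 is accepted by both P and Q.
Hence L(P) ∩ L(Q) ≠ ∅.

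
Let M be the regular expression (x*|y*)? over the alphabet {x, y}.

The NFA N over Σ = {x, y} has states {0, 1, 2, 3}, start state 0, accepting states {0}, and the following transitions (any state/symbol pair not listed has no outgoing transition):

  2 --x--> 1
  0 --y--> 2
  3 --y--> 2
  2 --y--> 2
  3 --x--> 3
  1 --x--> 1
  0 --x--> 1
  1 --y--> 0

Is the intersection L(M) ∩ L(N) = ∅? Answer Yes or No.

The empty string ε is accepted by both M and N.
Hence L(M) ∩ L(N) ≠ ∅.

No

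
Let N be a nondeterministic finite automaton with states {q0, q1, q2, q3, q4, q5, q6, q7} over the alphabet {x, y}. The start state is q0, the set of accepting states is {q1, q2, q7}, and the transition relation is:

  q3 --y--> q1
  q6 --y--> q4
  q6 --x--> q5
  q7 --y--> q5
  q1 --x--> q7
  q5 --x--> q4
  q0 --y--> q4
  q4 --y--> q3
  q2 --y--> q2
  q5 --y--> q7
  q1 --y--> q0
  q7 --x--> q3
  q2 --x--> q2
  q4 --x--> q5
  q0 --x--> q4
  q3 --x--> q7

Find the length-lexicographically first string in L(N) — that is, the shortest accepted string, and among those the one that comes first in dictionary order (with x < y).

A breadth-first search from q0 reaches an accepting state first via the path q0 → q4 → q5 → q7 on input xxy.
No string of length < 3 is accepted (BFS exhausts all shorter strings without reaching an accepting state), and xxy is the lexicographically least accepting string of length 3.

xxy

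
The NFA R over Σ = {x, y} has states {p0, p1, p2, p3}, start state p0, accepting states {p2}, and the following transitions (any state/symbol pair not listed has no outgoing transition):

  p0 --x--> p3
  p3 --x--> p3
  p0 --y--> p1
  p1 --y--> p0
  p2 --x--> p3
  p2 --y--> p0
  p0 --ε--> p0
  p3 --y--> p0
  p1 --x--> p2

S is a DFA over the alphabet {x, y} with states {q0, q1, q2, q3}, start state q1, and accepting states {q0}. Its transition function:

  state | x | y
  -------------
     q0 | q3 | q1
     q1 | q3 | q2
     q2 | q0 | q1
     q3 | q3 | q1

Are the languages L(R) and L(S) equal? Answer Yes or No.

Yes

Exploring the product automaton R × S from the start pair (p0, q1), following both machines on each input symbol, reaches 4 state pairs: (p0, q1), (p3, q3), (p1, q2), (p2, q0).
R accepts in {p2} and S accepts in {q0}. In every reachable pair the two components are either both accepting — (p2, q0) — or both non-accepting, so no string is accepted by exactly one of the machines: L(R) \ L(S) and L(S) \ L(R) are both empty.
Hence every string is accepted by R iff it is accepted by S, and the two languages coincide.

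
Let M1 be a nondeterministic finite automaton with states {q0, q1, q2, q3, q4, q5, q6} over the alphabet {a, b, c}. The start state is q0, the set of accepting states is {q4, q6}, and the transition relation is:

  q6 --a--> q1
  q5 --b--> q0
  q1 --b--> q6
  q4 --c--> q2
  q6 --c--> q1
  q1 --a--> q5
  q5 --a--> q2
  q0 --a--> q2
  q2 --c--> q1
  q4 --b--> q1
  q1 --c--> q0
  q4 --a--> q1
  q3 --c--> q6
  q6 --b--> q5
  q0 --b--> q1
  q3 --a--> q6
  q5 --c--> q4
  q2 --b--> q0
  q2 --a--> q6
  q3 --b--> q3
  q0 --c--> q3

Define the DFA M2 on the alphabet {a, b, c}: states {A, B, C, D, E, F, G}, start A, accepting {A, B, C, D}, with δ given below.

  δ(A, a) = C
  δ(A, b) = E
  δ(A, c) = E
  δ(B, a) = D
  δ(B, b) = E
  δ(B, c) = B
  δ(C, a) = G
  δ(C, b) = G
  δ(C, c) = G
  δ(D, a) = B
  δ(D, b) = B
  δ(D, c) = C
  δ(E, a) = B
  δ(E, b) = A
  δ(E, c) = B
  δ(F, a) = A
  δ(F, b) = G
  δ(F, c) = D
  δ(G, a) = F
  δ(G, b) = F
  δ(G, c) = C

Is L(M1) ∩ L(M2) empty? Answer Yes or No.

The string bb is accepted by both M1 and M2.
Hence L(M1) ∩ L(M2) ≠ ∅.

No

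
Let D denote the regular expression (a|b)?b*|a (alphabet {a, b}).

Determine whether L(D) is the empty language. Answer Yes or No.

No

The empty string ε matches the expression, so it belongs to L(D).
Since L(D) contains at least one string, it is not empty.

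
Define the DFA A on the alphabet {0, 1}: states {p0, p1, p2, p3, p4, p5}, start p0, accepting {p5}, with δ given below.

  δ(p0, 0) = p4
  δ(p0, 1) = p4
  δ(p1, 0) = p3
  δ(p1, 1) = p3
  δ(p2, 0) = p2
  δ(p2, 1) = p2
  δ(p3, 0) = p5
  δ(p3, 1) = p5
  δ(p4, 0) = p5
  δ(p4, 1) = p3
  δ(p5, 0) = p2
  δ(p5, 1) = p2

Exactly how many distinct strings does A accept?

The useful subgraph on states {p0, p3, p4, p5} is acyclic, so L(A) is finite; the longest accepting path visits 4 useful states, giving maximum string length 3.
Counting accepting paths from p0 by length: 2 of length 2, 4 of length 3. Total 6.

6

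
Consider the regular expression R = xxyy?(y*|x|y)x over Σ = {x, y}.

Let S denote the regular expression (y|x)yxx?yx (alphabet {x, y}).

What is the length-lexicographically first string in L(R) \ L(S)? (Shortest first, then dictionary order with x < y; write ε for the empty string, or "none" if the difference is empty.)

xxyx

The string xxyx is accepted by R but not by S.
No shorter string lies in the difference, and xxyx is the lexicographically first length-4 string in L(R) \ L(S).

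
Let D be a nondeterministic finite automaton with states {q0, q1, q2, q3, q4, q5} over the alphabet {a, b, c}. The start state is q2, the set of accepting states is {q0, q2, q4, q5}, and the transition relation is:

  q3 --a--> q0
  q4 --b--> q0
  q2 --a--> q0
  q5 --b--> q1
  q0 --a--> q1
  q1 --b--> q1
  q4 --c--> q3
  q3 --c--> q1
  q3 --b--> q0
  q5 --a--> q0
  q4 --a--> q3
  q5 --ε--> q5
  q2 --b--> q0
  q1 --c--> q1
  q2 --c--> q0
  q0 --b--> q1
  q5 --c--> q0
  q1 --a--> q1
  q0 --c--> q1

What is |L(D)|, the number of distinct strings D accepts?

4

The useful subgraph on states {q0, q2} is acyclic, so L(D) is finite; the longest accepting path visits 2 useful states, giving maximum string length 1.
Counting accepting paths from q2 by length: 1 of length 0, 3 of length 1. Total 4.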